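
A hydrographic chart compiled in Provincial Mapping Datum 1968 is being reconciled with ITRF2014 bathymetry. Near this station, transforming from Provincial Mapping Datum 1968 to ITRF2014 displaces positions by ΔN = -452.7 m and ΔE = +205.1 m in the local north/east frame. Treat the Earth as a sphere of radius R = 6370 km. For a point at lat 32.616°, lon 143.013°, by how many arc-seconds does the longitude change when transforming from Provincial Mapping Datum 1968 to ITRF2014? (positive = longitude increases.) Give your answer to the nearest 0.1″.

Δλ = 7.9″

At latitude 32.616°, cos φ = 0.842302.
One radian of longitude at latitude φ spans R cos φ, so Δλ = ΔE / (R cos φ) = 205.1 / (6370000 × 0.842302) = 3.8226e-05 rad = 7.885″.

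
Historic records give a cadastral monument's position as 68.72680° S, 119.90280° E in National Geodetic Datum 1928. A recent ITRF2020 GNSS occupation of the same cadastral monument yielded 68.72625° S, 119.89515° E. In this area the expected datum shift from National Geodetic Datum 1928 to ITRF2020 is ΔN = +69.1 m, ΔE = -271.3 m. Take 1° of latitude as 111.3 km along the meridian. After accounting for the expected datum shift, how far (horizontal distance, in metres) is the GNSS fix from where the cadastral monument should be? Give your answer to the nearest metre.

Observed coordinate differences: Δφ = +0.00055°, Δλ = -0.00765°.
Converting to metres (1° lat = 111300 m, cos φ = 0.362815): observed ΔN = 61.2 m, observed ΔE = -308.9 m.
Subtracting the expected shift leaves a residual of 61.2 − (69.1) = -7.9 m north and -308.9 − (-271.3) = -37.6 m east.
Residual distance = √((-7.9)² + (-37.6)²) = 38.4 m.

38 m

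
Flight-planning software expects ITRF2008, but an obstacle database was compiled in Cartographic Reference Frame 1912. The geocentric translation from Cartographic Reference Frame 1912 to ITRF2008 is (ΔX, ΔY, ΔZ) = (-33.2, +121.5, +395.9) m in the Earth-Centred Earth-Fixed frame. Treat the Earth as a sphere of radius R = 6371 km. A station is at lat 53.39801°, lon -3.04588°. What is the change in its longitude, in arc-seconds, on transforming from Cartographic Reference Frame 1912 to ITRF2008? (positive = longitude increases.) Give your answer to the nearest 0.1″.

Δλ = 6.5″

sin φ = 0.802797, cos φ = 0.596253, sin λ = -0.053136, cos λ = 0.998587.
East component: ΔE = −sin λ·ΔX + cos λ·ΔY = −(-0.053136)(-33.2) + (0.998587)(121.5) = 119.56 m.
1° of latitude spans πR/180 = 111195 m; at latitude φ, 1° of longitude spans that × cos φ = 66300.3 m, so Δλ = 119.56 / 66300.3 × 3600 = 6.492″.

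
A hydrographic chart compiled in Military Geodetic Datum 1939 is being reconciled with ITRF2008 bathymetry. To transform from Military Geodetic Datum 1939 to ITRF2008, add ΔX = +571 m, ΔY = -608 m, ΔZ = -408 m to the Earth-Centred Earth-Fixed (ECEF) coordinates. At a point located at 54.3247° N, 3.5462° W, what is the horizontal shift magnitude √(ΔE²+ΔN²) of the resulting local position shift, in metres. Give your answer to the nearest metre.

928 m

The local east axis at (φ, λ) is (−sin λ, cos λ, 0), so ΔE = −sin(-3.5462°)·571 + cos(-3.5462°)·(-608) = -571.52 m.
The local north axis is (−sin φ cos λ, −sin φ sin λ, cos φ), giving ΔN = -462.955 − 30.549 − 237.942 = -731.45 m.
Horizontal magnitude = √(ΔE² + ΔN²) = √((-571.52)² + (-731.45)²) = 928.25 m.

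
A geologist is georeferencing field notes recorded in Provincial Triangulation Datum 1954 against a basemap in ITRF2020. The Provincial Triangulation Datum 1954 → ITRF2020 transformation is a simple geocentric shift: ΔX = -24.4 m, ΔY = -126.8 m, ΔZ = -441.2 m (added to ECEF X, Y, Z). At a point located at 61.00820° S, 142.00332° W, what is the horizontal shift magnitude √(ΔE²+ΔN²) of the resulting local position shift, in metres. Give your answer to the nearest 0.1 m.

The local east axis at (φ, λ) is (−sin λ, cos λ, 0), so ΔE = −sin(-142.00332°)·(-24.4) + cos(-142.00332°)·(-126.8) = 84.90 m.
The local north axis is (−sin φ cos λ, −sin φ sin λ, cos φ), giving ΔN = 16.819 + 68.278 − 213.843 = -128.75 m.
Horizontal magnitude = √(ΔE² + ΔN²) = √(84.90² + (-128.75)²) = 154.22 m.

154.2 m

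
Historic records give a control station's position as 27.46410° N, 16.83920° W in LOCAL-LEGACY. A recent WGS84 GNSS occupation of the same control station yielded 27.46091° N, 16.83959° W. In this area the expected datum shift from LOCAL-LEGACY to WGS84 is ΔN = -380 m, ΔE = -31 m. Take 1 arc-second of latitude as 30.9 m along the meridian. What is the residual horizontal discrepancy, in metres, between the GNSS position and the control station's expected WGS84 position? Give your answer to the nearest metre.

26 m

Observed coordinate differences: Δφ = -0.00319°, Δλ = -0.00039°.
Converting to metres (1° lat = 111240 m, cos φ = 0.887300): observed ΔN = -354.9 m, observed ΔE = -38.5 m.
Subtracting the expected shift leaves a residual of -354.9 − (-380) = 25.1 m north and -38.5 − (-31) = -7.5 m east.
Residual distance = √(25.1² + (-7.5)²) = 26.2 m.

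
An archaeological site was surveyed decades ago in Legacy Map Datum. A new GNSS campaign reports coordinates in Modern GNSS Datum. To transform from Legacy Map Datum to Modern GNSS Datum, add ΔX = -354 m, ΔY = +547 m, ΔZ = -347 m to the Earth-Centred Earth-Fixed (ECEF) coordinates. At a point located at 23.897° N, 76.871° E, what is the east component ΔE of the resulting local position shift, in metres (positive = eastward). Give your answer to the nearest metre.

ΔE = 469 m

At φ = 23.897°, λ = 76.871°: sin φ = 0.405094, cos φ = 0.914275, sin λ = 0.973861, cos λ = 0.227144.
ΔE = −sin λ·ΔX + cos λ·ΔY = −(0.973861)·(-354) + (0.227144)·(547) = 468.99 m.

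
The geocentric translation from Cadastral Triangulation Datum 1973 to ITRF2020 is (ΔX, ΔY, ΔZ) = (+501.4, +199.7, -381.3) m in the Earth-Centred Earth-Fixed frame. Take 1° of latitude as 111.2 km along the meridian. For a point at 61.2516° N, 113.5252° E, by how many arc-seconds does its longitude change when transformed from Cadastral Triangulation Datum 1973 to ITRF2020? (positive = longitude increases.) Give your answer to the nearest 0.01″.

sin φ = 0.876740, cos φ = 0.480964, sin λ = 0.916885, cos λ = -0.399152.
East component: ΔE = −sin λ·ΔX + cos λ·ΔY = −(0.916885)(501.4) + (-0.399152)(199.7) = -539.44 m.
1° of latitude spans 111200 m; at latitude φ, 1° of longitude spans that × cos φ = 53483.2 m, so Δλ = -539.44 / 53483.2 × 3600 = -36.310″.

Δλ = -36.31″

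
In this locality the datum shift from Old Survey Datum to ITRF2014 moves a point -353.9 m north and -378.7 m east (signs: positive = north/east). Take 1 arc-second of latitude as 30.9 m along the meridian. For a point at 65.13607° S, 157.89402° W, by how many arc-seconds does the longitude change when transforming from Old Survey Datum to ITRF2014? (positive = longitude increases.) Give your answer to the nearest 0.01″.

At latitude -65.13607°, cos φ = 0.420465.
1″ of longitude at this latitude = 30.90 × cos φ = 12.9924 m, so Δλ = -378.7 / 12.9924 = -29.148″.

Δλ = -29.15″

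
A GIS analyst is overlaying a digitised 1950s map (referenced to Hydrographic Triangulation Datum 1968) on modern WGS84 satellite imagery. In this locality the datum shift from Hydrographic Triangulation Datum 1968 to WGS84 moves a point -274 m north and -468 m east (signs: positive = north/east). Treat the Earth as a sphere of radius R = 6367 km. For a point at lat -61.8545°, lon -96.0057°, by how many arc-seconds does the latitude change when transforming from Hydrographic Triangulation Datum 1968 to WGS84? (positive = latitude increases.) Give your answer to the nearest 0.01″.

Δφ = -8.88″

On a sphere of radius R, 1 rad of latitude = R, so Δφ = ΔN / R = -274.0 / 6367000 = -4.3034e-05 rad = -8.876″.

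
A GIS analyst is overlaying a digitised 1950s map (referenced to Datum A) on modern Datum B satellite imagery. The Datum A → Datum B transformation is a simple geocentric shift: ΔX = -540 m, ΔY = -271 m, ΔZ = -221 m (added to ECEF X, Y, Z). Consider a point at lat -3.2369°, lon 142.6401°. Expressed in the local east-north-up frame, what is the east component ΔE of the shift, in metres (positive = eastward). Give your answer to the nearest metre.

ΔE = 543 m

At φ = -3.2369°, λ = 142.6401°: sin φ = -0.056465, cos φ = 0.998405, sin λ = 0.606820, cos λ = -0.794840.
ΔE = −sin λ·ΔX + cos λ·ΔY = −(0.606820)·(-540) + (-0.794840)·(-271) = 543.08 m.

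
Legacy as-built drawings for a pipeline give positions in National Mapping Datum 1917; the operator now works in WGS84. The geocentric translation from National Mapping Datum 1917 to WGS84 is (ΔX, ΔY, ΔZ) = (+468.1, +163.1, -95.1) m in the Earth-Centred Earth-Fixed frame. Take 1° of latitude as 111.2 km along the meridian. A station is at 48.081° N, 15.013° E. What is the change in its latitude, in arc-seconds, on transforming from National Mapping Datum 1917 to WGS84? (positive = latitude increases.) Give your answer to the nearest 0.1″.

Δφ = -14.0″

sin φ = 0.744090, cos φ = 0.668079, sin λ = 0.259038, cos λ = 0.965867.
North component: ΔN = −sin φ cos λ·ΔX − sin φ sin λ·ΔY + cos φ·ΔZ = −(0.744090)(0.965867)(468.1) − (0.744090)(0.259038)(163.1) + (0.668079)(-95.1) = -431.39 m.
1° of latitude spans 111200 m, so Δφ = -431.39 / 111200 × 3600 = -13.966″.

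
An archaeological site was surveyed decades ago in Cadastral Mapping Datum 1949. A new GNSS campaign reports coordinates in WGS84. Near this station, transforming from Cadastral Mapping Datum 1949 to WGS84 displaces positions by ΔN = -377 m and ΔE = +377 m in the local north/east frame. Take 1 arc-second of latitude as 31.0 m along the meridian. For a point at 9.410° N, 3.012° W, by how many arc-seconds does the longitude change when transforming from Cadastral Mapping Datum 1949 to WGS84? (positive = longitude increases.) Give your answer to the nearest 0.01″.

At latitude 9.410°, cos φ = 0.986544.
1″ of longitude at this latitude = 31.00 × cos φ = 30.5829 m, so Δλ = 377.0 / 30.5829 = 12.327″.

Δλ = 12.33″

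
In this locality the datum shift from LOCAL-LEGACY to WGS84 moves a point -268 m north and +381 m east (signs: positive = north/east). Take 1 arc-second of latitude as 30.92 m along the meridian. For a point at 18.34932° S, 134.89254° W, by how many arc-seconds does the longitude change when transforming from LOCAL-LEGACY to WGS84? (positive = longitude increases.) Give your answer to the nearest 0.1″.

Δλ = 13.0″

At latitude -18.34932°, cos φ = 0.949155.
1″ of longitude at this latitude = 30.92 × cos φ = 29.3479 m, so Δλ = 381.0 / 29.3479 = 12.982″.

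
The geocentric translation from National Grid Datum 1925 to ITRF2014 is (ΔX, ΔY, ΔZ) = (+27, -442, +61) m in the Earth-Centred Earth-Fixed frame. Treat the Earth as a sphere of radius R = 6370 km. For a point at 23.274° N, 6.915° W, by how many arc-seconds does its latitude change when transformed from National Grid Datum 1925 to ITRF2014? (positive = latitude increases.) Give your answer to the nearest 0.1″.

Δφ = 0.8″

sin φ = 0.395129, cos φ = 0.918626, sin λ = -0.120397, cos λ = 0.992726.
North component: ΔN = −sin φ cos λ·ΔX − sin φ sin λ·ΔY + cos φ·ΔZ = −(0.395129)(0.992726)(27) − (0.395129)(-0.120397)(-442) + (0.918626)(61) = 24.42 m.
1° of latitude spans πR/180 = 111177 m, so Δφ = 24.42 / 111177 × 3600 = 0.791″.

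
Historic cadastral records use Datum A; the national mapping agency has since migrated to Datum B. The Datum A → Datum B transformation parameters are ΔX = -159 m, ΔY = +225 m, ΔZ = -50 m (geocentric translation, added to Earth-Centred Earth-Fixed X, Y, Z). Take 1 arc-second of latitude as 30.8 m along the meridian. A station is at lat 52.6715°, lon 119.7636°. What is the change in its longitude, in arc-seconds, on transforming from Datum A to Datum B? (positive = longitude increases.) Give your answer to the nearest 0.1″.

Δλ = 1.4″

sin φ = 0.795172, cos φ = 0.606384, sin λ = 0.868081, cos λ = -0.496423.
East component: ΔE = −sin λ·ΔX + cos λ·ΔY = −(0.868081)(-159) + (-0.496423)(225) = 26.33 m.
1° of latitude spans 3600 × 30.80 = 110880 m; at latitude φ, 1° of longitude spans that × cos φ = 67235.9 m, so Δλ = 26.33 / 67235.9 × 3600 = 1.410″.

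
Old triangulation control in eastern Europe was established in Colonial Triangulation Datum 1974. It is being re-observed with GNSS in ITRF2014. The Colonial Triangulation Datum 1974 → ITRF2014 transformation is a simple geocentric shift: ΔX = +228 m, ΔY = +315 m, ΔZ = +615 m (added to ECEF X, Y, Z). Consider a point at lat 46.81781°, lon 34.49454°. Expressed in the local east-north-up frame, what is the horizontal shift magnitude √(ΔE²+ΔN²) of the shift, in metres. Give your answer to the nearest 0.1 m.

The local east axis at (φ, λ) is (−sin λ, cos λ, 0), so ΔE = −sin(34.49454°)·228 + cos(34.49454°)·315 = 130.49 m.
The local north axis is (−sin φ cos λ, −sin φ sin λ, cos φ), giving ΔN = -137.023 − 130.081 + 420.857 = 153.75 m.
Horizontal magnitude = √(ΔE² + ΔN²) = √(130.49² + 153.75²) = 201.67 m.

201.7 m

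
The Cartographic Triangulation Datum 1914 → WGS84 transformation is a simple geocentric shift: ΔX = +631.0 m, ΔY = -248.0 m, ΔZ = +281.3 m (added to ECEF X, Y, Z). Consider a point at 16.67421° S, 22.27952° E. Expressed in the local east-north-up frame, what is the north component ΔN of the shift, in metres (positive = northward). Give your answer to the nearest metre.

At φ = -16.67421°, λ = 22.27952°: sin φ = -0.286929, cos φ = 0.957952, sin λ = 0.379125, cos λ = 0.925345.
ΔN = −sin φ cos λ·ΔX − sin φ sin λ·ΔY + cos φ·ΔZ = −(-0.286929)(0.925345)(631.0) − (-0.286929)(0.379125)(-248.0) + (0.957952)(281.3) = 410.03 m.

ΔN = 410 m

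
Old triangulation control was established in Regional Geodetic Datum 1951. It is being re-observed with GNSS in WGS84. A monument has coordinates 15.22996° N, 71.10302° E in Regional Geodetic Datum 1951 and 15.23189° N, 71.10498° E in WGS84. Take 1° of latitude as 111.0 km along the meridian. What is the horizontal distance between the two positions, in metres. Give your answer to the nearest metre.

Δφ = 15.23189° − 15.22996° = +0.00193°; Δλ = 71.10498° − 71.10302° = +0.00196°.
ΔN = Δφ × 111000 = 214.2 m; ΔE = Δλ × 111000 × cos(15.22996°) = +0.00196 × 111000 × 0.964879 = 209.9 m.
Distance = √(ΔE² + ΔN²) = √(209.9² + 214.2²) = 299.9 m.

300 m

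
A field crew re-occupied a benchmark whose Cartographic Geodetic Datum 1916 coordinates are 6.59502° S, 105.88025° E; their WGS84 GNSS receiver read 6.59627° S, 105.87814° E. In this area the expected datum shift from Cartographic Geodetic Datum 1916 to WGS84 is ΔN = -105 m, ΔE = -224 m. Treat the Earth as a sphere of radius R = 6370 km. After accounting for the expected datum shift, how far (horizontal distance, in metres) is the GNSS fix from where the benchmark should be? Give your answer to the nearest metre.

35 m

Observed coordinate differences: Δφ = -0.00125°, Δλ = -0.00211°.
Converting to metres (1° lat = 111177 m, cos φ = 0.993383): observed ΔN = -139.0 m, observed ΔE = -233.0 m.
Subtracting the expected shift leaves a residual of -139.0 − (-105) = -34.0 m north and -233.0 − (-224) = -9.0 m east.
Residual distance = √((-34.0)² + (-9.0)²) = 35.2 m.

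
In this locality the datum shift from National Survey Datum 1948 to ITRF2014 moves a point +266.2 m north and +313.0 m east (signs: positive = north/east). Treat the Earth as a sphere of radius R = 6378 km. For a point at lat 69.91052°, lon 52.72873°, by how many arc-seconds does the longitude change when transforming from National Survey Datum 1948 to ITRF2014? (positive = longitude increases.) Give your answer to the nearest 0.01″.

At latitude 69.91052°, cos φ = 0.343487.
One radian of longitude at latitude φ spans R cos φ, so Δλ = ΔE / (R cos φ) = 313.0 / (6378000 × 0.343487) = 1.4287e-04 rad = 29.470″.

Δλ = 29.47″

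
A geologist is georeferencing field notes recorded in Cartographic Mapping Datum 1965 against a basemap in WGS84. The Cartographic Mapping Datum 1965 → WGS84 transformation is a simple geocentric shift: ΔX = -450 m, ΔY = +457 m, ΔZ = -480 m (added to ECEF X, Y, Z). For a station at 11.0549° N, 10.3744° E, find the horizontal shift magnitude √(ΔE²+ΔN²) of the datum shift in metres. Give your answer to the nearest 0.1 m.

The local east axis at (φ, λ) is (−sin λ, cos λ, 0), so ΔE = −sin(10.3744°)·(-450) + cos(10.3744°)·457 = 530.56 m.
The local north axis is (−sin φ cos λ, −sin φ sin λ, cos φ), giving ΔN = 84.877 − 15.780 − 471.093 = -402.00 m.
Horizontal magnitude = √(ΔE² + ΔN²) = √(530.56² + (-402.00)²) = 665.66 m.

665.7 m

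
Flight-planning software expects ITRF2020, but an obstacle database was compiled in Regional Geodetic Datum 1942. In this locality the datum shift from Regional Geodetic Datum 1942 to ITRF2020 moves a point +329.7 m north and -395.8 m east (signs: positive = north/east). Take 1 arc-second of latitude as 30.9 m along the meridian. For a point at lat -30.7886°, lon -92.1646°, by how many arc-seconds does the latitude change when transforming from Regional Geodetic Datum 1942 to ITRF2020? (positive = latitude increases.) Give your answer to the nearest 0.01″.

Δφ = 10.67″

1″ of latitude = 30.90 m, so Δφ = 329.7 / 30.90 = 10.670″.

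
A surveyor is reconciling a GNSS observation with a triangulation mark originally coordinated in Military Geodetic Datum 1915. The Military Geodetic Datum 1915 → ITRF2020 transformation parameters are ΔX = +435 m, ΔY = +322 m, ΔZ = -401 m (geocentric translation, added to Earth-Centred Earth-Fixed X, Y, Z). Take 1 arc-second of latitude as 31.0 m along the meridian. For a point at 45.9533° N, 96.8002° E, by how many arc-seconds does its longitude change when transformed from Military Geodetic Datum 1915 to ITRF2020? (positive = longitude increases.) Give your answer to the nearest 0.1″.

sin φ = 0.718773, cos φ = 0.695244, sin λ = 0.992965, cos λ = -0.118407.
East component: ΔE = −sin λ·ΔX + cos λ·ΔY = −(0.992965)(435) + (-0.118407)(322) = -470.07 m.
1° of latitude spans 3600 × 31.00 = 111600 m; at latitude φ, 1° of longitude spans that × cos φ = 77589.3 m, so Δλ = -470.07 / 77589.3 × 3600 = -21.810″.

Δλ = -21.8″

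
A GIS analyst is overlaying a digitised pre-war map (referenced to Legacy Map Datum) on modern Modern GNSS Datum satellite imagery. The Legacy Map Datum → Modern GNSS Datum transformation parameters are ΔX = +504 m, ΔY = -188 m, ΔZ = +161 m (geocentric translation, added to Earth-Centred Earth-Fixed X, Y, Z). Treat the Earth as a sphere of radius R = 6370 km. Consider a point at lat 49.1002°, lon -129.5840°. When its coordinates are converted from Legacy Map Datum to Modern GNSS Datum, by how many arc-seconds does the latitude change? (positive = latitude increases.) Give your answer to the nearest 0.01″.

Δφ = 7.73″

sin φ = 0.755856, cos φ = 0.654738, sin λ = -0.770691, cos λ = -0.637209.
North component: ΔN = −sin φ cos λ·ΔX − sin φ sin λ·ΔY + cos φ·ΔZ = −(0.755856)(-0.637209)(504) − (0.755856)(-0.770691)(-188) + (0.654738)(161) = 238.64 m.
1° of latitude spans πR/180 = 111177 m, so Δφ = 238.64 / 111177 × 3600 = 7.727″.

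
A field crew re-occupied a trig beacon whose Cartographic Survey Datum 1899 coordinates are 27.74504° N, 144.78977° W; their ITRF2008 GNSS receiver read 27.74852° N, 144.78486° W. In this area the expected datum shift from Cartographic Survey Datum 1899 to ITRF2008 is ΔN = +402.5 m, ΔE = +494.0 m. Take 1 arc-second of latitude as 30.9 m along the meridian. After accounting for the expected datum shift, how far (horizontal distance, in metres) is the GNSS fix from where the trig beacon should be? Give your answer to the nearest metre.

19 m

Observed coordinate differences: Δφ = +0.00348°, Δλ = +0.00491°.
Converting to metres (1° lat = 111240 m, cos φ = 0.885028): observed ΔN = 387.1 m, observed ΔE = 483.4 m.
Subtracting the expected shift leaves a residual of 387.1 − (402.5) = -15.4 m north and 483.4 − (494.0) = -10.6 m east.
Residual distance = √((-15.4)² + (-10.6)²) = 18.7 m.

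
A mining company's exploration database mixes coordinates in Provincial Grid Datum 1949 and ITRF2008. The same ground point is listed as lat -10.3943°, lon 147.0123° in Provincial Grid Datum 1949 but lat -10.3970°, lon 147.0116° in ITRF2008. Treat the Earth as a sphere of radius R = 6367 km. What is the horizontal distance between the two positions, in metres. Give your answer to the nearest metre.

Δφ = -10.3970° − -10.3943° = -0.0027°; Δλ = 147.0116° − 147.0123° = -0.0007°.
1° along a meridian = πR/180 = 111125 m.
ΔN = Δφ × 111125 = -300.0 m; ΔE = Δλ × 111125 × cos(-10.3943°) = -0.0007 × 111125 × 0.983589 = -76.5 m.
Distance = √(ΔE² + ΔN²) = √((-76.5)² + (-300.0)²) = 309.6 m.

310 m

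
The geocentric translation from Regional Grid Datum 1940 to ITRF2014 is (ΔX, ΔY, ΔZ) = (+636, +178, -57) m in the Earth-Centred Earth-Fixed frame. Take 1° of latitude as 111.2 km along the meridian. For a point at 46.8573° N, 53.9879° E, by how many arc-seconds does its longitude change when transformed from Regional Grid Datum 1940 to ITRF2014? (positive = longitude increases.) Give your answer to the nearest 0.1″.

Δλ = -19.4″

sin φ = 0.729653, cos φ = 0.683818, sin λ = 0.808893, cos λ = 0.587956.
East component: ΔE = −sin λ·ΔX + cos λ·ΔY = −(0.808893)(636) + (0.587956)(178) = -409.80 m.
1° of latitude spans 111200 m; at latitude φ, 1° of longitude spans that × cos φ = 76040.5 m, so Δλ = -409.80 / 76040.5 × 3600 = -19.401″.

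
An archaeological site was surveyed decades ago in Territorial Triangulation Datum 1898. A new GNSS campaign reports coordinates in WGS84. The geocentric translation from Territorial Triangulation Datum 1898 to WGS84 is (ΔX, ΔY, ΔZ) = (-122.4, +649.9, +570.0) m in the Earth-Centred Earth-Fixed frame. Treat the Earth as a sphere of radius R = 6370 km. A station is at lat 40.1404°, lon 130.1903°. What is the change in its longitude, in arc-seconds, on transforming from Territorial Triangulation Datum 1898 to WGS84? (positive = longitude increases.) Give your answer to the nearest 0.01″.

Δλ = -13.80″

sin φ = 0.644663, cos φ = 0.764467, sin λ = 0.763905, cos λ = -0.645328.
East component: ΔE = −sin λ·ΔX + cos λ·ΔY = −(0.763905)(-122.4) + (-0.645328)(649.9) = -325.90 m.
1° of latitude spans πR/180 = 111177 m; at latitude φ, 1° of longitude spans that × cos φ = 84991.5 m, so Δλ = -325.90 / 84991.5 × 3600 = -13.804″.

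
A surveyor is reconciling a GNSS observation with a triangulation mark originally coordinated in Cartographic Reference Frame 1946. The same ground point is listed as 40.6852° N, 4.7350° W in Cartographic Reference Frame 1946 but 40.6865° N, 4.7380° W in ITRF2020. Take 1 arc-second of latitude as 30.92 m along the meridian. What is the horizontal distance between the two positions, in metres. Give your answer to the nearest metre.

292 m

Δφ = 40.6865° − 40.6852° = +0.0013°; Δλ = -4.7380° − -4.7350° = -0.0030°.
1° of latitude = 3600 × 30.92 = 111312 m.
ΔN = Δφ × 111312 = 144.7 m; ΔE = Δλ × 111312 × cos(40.6852°) = -0.0030 × 111312 × 0.758303 = -253.2 m.
Distance = √(ΔE² + ΔN²) = √((-253.2)² + 144.7²) = 291.7 m.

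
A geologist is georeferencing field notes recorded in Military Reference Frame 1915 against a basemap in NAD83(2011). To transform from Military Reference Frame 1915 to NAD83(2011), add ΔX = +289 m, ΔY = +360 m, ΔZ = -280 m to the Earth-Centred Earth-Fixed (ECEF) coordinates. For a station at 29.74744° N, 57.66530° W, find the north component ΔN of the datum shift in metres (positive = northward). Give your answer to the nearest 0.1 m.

ΔN = -168.9 m

At φ = 29.74744°, λ = -57.66530°: sin φ = 0.496178, cos φ = 0.868221, sin λ = -0.844938, cos λ = 0.534864.
ΔN = −sin φ cos λ·ΔX − sin φ sin λ·ΔY + cos φ·ΔZ = −(0.496178)(0.534864)(289) − (0.496178)(-0.844938)(360) + (0.868221)(-280) = -168.87 m.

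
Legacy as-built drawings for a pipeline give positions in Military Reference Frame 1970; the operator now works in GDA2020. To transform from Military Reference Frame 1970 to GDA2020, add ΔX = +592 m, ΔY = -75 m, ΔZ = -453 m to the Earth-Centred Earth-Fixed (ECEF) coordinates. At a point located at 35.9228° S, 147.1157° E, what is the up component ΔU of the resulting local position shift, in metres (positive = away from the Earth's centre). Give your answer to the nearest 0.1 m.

ΔU = -169.8 m

At φ = -35.9228°, λ = 147.1157°: sin φ = -0.586695, cos φ = 0.809808, sin λ = 0.542944, cos λ = -0.839769.
ΔU = cos φ cos λ·ΔX + cos φ sin λ·ΔY + sin φ·ΔZ = (0.809808)(-0.839769)(592) + (0.809808)(0.542944)(-75) + (-0.586695)(-453) = -169.79 m.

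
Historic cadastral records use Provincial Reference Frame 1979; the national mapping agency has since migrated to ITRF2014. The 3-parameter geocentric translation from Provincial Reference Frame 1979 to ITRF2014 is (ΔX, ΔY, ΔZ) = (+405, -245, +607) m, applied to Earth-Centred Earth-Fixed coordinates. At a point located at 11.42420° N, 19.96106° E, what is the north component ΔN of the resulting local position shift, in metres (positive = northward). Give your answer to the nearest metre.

ΔN = 536 m

The local north axis is (−sin φ cos λ, −sin φ sin λ, cos φ), giving ΔN = -75.400 + 16.566 + 594.974 = 536.14 m.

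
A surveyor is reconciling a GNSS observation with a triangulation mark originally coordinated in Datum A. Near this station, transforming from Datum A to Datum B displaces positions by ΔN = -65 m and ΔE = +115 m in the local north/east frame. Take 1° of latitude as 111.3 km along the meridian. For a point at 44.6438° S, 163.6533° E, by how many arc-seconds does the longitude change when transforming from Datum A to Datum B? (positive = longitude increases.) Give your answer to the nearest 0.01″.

Δλ = 5.23″

At latitude -44.6438°, cos φ = 0.711489.
1° of longitude at this latitude = 111.3 × cos φ = 79.19 km, so Δλ = 115.0 / 79188.7 = 0.0014522° = 5.228″.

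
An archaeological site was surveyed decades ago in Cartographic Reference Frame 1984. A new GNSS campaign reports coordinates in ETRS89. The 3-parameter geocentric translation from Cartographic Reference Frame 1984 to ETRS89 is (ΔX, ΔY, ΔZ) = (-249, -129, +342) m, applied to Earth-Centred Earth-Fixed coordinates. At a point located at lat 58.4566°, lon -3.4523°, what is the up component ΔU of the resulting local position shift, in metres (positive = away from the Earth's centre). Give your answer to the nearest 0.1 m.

ΔU = 165.5 m

The local up (radial) axis is (cos φ cos λ, cos φ sin λ, sin φ), giving ΔU = -130.027 + 4.064 + 291.467 = 165.50 m.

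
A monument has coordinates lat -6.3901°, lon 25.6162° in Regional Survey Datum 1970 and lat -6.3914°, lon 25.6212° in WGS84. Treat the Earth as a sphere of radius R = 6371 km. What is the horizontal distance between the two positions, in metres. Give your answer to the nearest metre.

Δφ = -6.3914° − -6.3901° = -0.0013°; Δλ = 25.6212° − 25.6162° = +0.0050°.
1° along a meridian = πR/180 = 111195 m.
ΔN = Δφ × 111195 = -144.6 m; ΔE = Δλ × 111195 × cos(-6.3901°) = +0.0050 × 111195 × 0.993787 = 552.5 m.
Distance = √(ΔE² + ΔN²) = √(552.5² + (-144.6)²) = 571.1 m.

571 m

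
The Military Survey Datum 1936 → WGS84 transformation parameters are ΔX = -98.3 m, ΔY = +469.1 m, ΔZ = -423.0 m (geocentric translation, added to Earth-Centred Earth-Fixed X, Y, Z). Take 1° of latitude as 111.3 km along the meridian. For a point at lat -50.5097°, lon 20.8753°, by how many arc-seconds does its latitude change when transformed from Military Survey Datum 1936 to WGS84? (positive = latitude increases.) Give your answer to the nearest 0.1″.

sin φ = -0.771732, cos φ = 0.635948, sin λ = 0.356335, cos λ = 0.934358.
North component: ΔN = −sin φ cos λ·ΔX − sin φ sin λ·ΔY + cos φ·ΔZ = −(-0.771732)(0.934358)(-98.3) − (-0.771732)(0.356335)(469.1) + (0.635948)(-423.0) = -210.89 m.
1° of latitude spans 111300 m, so Δφ = -210.89 / 111300 × 3600 = -6.821″.

Δφ = -6.8″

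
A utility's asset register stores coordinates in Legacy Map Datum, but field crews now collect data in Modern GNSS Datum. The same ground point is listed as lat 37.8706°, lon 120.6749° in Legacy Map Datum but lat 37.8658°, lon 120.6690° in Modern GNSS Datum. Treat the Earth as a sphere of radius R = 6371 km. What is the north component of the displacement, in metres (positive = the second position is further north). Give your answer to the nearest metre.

ΔN = -534 m

Δφ = 37.8658° − 37.8706° = -0.0048°; Δλ = 120.6690° − 120.6749° = -0.0059°.
1° along a meridian = πR/180 = 111195 m.
ΔN = Δφ × 111195 = -533.7 m; ΔE = Δλ × 111195 × cos(37.8706°) = -0.0059 × 111195 × 0.789399 = -517.9 m.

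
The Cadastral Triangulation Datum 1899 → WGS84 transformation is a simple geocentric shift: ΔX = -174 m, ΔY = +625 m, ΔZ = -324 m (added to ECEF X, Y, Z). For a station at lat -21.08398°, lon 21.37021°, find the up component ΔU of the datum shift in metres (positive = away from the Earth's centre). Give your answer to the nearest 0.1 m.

The local up (radial) axis is (cos φ cos λ, cos φ sin λ, sin φ), giving ΔU = -151.189 + 212.499 + 116.554 = 177.86 m.

ΔU = 177.9 m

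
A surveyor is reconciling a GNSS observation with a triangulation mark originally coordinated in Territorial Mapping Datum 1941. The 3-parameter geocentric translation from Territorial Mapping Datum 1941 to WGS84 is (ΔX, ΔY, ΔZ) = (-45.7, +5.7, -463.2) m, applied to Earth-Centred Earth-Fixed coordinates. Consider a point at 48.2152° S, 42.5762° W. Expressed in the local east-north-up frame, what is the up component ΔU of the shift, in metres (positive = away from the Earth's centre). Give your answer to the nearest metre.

At φ = -48.2152°, λ = -42.5762°: sin φ = -0.745653, cos φ = 0.666335, sin λ = -0.676570, cos λ = 0.736378.
ΔU = cos φ cos λ·ΔX + cos φ sin λ·ΔY + sin φ·ΔZ = (0.666335)(0.736378)(-45.7) + (0.666335)(-0.676570)(5.7) + (-0.745653)(-463.2) = 320.39 m.

ΔU = 320 m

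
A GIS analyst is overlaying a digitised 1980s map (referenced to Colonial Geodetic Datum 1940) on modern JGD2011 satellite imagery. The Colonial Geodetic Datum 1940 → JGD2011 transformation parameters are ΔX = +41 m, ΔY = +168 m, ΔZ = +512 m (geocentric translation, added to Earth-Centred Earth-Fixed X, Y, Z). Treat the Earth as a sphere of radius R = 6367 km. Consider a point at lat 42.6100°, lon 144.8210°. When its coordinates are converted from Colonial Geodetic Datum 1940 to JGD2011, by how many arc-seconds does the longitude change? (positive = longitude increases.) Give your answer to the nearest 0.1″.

Δλ = -7.1″

sin φ = 0.677004, cos φ = 0.735979, sin λ = 0.576133, cos λ = -0.817356.
East component: ΔE = −sin λ·ΔX + cos λ·ΔY = −(0.576133)(41) + (-0.817356)(168) = -160.94 m.
1° of latitude spans πR/180 = 111125 m; at latitude φ, 1° of longitude spans that × cos φ = 81785.7 m, so Δλ = -160.94 / 81785.7 × 3600 = -7.084″.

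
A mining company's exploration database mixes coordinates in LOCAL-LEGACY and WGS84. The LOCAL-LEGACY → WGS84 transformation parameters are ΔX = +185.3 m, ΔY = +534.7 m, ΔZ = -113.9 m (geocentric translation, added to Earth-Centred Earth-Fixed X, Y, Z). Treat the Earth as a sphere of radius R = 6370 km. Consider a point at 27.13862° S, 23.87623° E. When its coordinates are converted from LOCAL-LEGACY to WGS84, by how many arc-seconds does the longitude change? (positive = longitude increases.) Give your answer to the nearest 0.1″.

Δλ = 15.1″

sin φ = -0.456145, cos φ = 0.889906, sin λ = 0.404762, cos λ = 0.914422.
East component: ΔE = −sin λ·ΔX + cos λ·ΔY = −(0.404762)(185.3) + (0.914422)(534.7) = 413.94 m.
1° of latitude spans πR/180 = 111177 m; at latitude φ, 1° of longitude spans that × cos φ = 98937.4 m, so Δλ = 413.94 / 98937.4 × 3600 = 15.062″.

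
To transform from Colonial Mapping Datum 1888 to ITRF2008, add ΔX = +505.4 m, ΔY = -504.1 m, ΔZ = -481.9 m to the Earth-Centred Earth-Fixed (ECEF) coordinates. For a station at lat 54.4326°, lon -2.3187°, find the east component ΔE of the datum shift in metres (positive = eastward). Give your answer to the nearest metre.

ΔE = -483 m

At φ = 54.4326°, λ = -2.3187°: sin φ = 0.813432, cos φ = 0.581660, sin λ = -0.040458, cos λ = 0.999181.
ΔE = −sin λ·ΔX + cos λ·ΔY = −(-0.040458)·(505.4) + (0.999181)·(-504.1) = -483.24 m.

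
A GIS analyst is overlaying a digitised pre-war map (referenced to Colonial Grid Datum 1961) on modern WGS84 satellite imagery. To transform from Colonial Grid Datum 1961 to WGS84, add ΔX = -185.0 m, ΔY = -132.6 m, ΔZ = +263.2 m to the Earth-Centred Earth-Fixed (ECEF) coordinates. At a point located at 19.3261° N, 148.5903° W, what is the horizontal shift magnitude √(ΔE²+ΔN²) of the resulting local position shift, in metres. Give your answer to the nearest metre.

174 m

The local east axis at (φ, λ) is (−sin λ, cos λ, 0), so ΔE = −sin(-148.5903°)·(-185.0) + cos(-148.5903°)·(-132.6) = 16.76 m.
The local north axis is (−sin φ cos λ, −sin φ sin λ, cos φ), giving ΔN = -52.253 − 22.870 + 248.369 = 173.25 m.
Horizontal magnitude = √(ΔE² + ΔN²) = √(16.76² + 173.25²) = 174.05 m.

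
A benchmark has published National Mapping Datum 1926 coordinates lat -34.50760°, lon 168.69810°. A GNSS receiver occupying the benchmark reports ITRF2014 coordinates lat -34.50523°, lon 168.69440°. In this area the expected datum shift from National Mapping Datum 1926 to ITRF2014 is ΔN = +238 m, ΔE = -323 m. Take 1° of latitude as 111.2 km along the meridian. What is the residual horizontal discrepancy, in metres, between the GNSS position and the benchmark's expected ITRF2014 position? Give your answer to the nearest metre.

30 m

Observed coordinate differences: Δφ = +0.00237°, Δλ = -0.00370°.
Converting to metres (1° lat = 111200 m, cos φ = 0.824051): observed ΔN = 263.5 m, observed ΔE = -339.0 m.
Subtracting the expected shift leaves a residual of 263.5 − (238) = 25.5 m north and -339.0 − (-323) = -16.0 m east.
Residual distance = √(25.5² + (-16.0)²) = 30.2 m.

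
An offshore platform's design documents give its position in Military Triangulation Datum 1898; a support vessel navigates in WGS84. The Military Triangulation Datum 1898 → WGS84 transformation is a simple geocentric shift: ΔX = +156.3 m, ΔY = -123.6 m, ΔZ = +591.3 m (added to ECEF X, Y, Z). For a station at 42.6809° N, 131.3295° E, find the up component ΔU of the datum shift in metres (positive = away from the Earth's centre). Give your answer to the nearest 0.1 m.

ΔU = 256.7 m

The local up (radial) axis is (cos φ cos λ, cos φ sin λ, sin φ), giving ΔU = -75.880 − 68.232 + 400.851 = 256.74 m.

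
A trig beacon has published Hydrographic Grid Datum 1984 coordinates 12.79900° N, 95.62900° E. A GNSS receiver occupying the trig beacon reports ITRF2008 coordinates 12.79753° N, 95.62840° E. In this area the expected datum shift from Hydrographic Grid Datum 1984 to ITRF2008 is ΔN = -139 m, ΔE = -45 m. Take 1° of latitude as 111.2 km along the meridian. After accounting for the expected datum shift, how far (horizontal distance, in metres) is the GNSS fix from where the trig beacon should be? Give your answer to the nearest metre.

Observed coordinate differences: Δφ = -0.00147°, Δλ = -0.00060°.
Converting to metres (1° lat = 111200 m, cos φ = 0.975153): observed ΔN = -163.5 m, observed ΔE = -65.1 m.
Subtracting the expected shift leaves a residual of -163.5 − (-139) = -24.5 m north and -65.1 − (-45) = -20.1 m east.
Residual distance = √((-24.5)² + (-20.1)²) = 31.6 m.

32 m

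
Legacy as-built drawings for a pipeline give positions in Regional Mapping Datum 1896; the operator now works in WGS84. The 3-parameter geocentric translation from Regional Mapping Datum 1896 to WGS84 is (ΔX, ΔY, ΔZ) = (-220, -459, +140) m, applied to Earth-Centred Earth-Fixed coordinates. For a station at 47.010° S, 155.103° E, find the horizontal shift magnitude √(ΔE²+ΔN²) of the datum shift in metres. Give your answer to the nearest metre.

At φ = -47.010°, λ = 155.103°: sin φ = -0.731473, cos φ = 0.681871, sin λ = 0.420988, cos λ = -0.907066.
ΔE = −sin λ·ΔX + cos λ·ΔY = −(0.420988)·(-220) + (-0.907066)·(-459) = 508.96 m.
ΔN = −sin φ cos λ·ΔX − sin φ sin λ·ΔY + cos φ·ΔZ = −(-0.731473)(-0.907066)(-220) − (-0.731473)(0.420988)(-459) + (0.681871)(140) = 100.09 m.
Horizontal magnitude = √(ΔE² + ΔN²) = √(508.96² + 100.09²) = 518.71 m.

519 m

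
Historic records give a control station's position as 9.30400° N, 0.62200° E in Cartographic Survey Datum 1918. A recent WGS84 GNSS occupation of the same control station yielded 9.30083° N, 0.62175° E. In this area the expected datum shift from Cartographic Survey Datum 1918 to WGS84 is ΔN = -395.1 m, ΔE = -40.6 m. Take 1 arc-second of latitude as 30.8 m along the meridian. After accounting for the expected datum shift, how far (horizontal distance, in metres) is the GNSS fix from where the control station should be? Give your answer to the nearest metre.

Observed coordinate differences: Δφ = -0.00317°, Δλ = -0.00025°.
Converting to metres (1° lat = 110880 m, cos φ = 0.986844): observed ΔN = -351.5 m, observed ΔE = -27.4 m.
Subtracting the expected shift leaves a residual of -351.5 − (-395.1) = 43.6 m north and -27.4 − (-40.6) = 13.2 m east.
Residual distance = √(43.6² + 13.2²) = 45.6 m.

46 m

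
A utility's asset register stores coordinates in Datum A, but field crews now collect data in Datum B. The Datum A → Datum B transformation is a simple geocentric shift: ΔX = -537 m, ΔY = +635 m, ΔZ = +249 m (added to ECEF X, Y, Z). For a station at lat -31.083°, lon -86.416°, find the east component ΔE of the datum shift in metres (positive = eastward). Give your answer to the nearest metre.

ΔE = -496 m

The local east axis at (φ, λ) is (−sin λ, cos λ, 0), so ΔE = −sin(-86.416°)·(-537) + cos(-86.416°)·635 = -496.25 m.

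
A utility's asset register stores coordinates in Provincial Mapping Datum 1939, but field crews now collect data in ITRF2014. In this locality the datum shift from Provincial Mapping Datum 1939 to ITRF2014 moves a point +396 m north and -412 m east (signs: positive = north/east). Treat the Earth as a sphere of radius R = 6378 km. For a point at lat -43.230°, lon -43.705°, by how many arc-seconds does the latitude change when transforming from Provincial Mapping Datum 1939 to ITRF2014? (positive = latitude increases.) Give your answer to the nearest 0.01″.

On a sphere of radius R, 1 rad of latitude = R, so Δφ = ΔN / R = 396.0 / 6378000 = 6.2088e-05 rad = 12.807″.

Δφ = 12.81″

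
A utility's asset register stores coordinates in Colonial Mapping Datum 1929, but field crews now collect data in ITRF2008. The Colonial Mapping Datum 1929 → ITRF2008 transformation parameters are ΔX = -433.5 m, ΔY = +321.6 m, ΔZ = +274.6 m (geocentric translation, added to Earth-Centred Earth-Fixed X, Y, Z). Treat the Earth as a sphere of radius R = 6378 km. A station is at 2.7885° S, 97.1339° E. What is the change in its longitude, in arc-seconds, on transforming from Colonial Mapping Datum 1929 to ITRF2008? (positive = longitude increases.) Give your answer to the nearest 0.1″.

sin φ = -0.048649, cos φ = 0.998816, sin λ = 0.992259, cos λ = -0.124189.
East component: ΔE = −sin λ·ΔX + cos λ·ΔY = −(0.992259)(-433.5) + (-0.124189)(321.6) = 390.21 m.
1° of latitude spans πR/180 = 111317 m; at latitude φ, 1° of longitude spans that × cos φ = 111185.3 m, so Δλ = 390.21 / 111185.3 × 3600 = 12.634″.

Δλ = 12.6″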